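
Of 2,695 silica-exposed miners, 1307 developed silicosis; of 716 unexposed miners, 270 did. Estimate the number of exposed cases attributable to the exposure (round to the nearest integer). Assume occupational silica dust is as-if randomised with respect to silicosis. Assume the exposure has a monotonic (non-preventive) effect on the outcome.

about 291 cases

p₁ = P(outcome | exposed) = 1307/2695 = 0.48497
p₀ = P(outcome | unexposed) = 270/716 = 0.37709
PN = (p₁ − p₀)/p₁ = (0.48497 − 0.37709) / 0.48497 ≈ 0.22244.
Attributable cases ≈ PN × (exposed cases) = 0.22244 × 1307 ≈ 290.73.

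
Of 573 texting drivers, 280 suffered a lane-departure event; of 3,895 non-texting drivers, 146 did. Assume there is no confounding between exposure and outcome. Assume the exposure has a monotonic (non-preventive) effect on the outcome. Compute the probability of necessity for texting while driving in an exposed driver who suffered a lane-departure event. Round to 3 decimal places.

p₁ = P(outcome | exposed) = 280/573 = 0.48866
p₀ = P(outcome | unexposed) = 146/3895 = 0.037484
Under exogeneity and monotonicity, PN = (p₁ − p₀) / p₁.
PN = (0.48866 − 0.037484) / 0.48866 = 0.45117 / 0.48866 ≈ 0.9233

PN ≈ 0.923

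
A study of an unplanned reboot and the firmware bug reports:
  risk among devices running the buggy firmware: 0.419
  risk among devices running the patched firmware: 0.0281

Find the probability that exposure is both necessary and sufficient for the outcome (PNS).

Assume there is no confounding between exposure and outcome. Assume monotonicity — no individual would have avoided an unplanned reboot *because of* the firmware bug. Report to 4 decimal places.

PNS ≈ 0.3909

Let p₁ = 0.419, p₀ = 0.0281.
Under exogeneity and monotonicity, PNS = p₁ − p₀.
PNS = 0.419 − 0.0281 = 0.3909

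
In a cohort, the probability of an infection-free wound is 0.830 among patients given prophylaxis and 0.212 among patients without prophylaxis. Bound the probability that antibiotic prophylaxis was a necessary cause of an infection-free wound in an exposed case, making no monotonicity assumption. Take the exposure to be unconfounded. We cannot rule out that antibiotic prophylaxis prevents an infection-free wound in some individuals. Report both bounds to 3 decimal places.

Let p₁ = 0.83, p₀ = 0.212.
Under exogeneity alone the bounds on PN are max{0,(p₁−p₀)/p₁} ≤ PN ≤ min{1,(1−p₀)/p₁}.
  lower = (p₁ − p₀)/p₁ = 0.618 / 0.83 ≈ 0.7446
  upper = min{1, (1 − p₀)/p₁} = 0.788 / 0.83 ≈ 0.9494

0.745 ≤ PN ≤ 0.949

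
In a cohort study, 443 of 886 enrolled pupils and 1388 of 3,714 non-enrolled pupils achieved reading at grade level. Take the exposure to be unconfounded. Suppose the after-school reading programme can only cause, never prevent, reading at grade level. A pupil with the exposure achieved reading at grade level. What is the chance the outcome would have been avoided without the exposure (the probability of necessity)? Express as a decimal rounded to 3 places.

PN ≈ 0.253

p₁ = P(outcome | exposed) = 443/886 = 0.5
p₀ = P(outcome | unexposed) = 1388/3714 = 0.37372
Under exogeneity and monotonicity, PN = (p₁ − p₀) / p₁.
PN = (0.5 − 0.37372) / 0.5 = 0.12628 / 0.5 ≈ 0.2526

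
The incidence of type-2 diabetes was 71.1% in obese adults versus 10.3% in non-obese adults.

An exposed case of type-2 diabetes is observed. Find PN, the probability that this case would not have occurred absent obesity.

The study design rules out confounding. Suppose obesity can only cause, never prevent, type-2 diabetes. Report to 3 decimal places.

PN ≈ 0.855

p₁ = 0.711, p₀ = 0.103.
Under exogeneity and monotonicity, PN = (p₁ − p₀) / p₁.
PN = (0.711 − 0.103) / 0.711 = 0.608 / 0.711 ≈ 0.8551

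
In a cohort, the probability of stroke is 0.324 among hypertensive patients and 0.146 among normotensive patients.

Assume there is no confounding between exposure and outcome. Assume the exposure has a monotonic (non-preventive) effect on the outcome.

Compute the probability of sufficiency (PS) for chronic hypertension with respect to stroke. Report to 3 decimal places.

PS ≈ 0.208

Let p₁ = 0.324, p₀ = 0.146.
Under exogeneity and monotonicity, PS = (p₁ − p₀) / (1 − p₀).
PS = (0.324 − 0.146) / (1 − 0.146) = 0.178 / 0.854 ≈ 0.2084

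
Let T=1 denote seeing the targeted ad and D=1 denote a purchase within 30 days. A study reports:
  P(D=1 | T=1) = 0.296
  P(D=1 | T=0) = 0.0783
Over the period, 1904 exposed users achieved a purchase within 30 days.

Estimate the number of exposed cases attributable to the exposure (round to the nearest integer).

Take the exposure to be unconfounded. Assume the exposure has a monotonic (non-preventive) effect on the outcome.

about 1400 cases

Let p₁ = 0.296, p₀ = 0.0783.
PN = (p₁ − p₀)/p₁ = (0.296 − 0.0783) / 0.296 ≈ 0.73547.
Attributable cases ≈ PN × (exposed cases) = 0.73547 × 1904 ≈ 1400.34.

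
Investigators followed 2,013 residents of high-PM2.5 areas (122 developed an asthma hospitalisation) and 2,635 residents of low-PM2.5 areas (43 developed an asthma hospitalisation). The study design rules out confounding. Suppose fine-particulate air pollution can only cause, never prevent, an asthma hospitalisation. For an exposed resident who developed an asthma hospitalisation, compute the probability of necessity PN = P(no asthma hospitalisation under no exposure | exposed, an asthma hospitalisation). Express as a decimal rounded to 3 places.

p₁ = P(outcome | exposed) = 122/2013 = 0.060606
p₀ = P(outcome | unexposed) = 43/2635 = 0.016319
Under exogeneity and monotonicity, PN = (p₁ − p₀) / p₁.
PN = (0.060606 − 0.016319) / 0.060606 = 0.044287 / 0.060606 ≈ 0.7307

PN ≈ 0.731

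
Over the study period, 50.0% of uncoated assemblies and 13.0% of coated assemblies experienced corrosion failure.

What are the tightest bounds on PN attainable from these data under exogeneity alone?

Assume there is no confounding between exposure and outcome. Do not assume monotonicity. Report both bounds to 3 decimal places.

p₁ = 0.5, p₀ = 0.13.
Under exogeneity alone the bounds on PN are max{0,(p₁−p₀)/p₁} ≤ PN ≤ min{1,(1−p₀)/p₁}.
  lower = (p₁ − p₀)/p₁ = 0.37 / 0.5 ≈ 0.7400
  upper = min{1, (1 − p₀)/p₁} = 0.87 / 0.5 ≈ 1.7400 → capped at 1

0.740 ≤ PN ≤ 1.000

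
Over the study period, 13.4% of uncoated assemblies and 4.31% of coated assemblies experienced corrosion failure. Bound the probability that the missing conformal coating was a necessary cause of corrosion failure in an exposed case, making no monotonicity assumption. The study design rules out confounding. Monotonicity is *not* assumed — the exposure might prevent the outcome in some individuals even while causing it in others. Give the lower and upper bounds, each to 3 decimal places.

p₁ = 0.134, p₀ = 0.0431.
Under exogeneity alone the bounds on PN are max{0,(p₁−p₀)/p₁} ≤ PN ≤ min{1,(1−p₀)/p₁}.
  lower = (p₁ − p₀)/p₁ = 0.0909 / 0.134 ≈ 0.6784
  upper = min{1, (1 − p₀)/p₁} = 0.9569 / 0.134 ≈ 7.1410 → capped at 1

0.678 ≤ PN ≤ 1.000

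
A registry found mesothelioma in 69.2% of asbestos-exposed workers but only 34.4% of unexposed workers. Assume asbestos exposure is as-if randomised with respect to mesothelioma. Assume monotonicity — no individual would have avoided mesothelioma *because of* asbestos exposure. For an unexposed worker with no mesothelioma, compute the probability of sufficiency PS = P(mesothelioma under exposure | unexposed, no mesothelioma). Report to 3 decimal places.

p₁ = 0.692, p₀ = 0.344.
Under exogeneity and monotonicity, PS = (p₁ − p₀) / (1 − p₀).
PS = (0.692 − 0.344) / (1 − 0.344) = 0.348 / 0.656 ≈ 0.5305

PS ≈ 0.530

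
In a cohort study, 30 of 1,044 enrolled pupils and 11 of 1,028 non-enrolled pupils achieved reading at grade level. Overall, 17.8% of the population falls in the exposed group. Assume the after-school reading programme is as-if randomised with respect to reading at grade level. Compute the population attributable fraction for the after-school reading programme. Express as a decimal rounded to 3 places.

PAF ≈ 0.231

p₁ = P(outcome | exposed) = 30/1044 = 0.028736
p₀ = P(outcome | unexposed) = 11/1028 = 0.0107
Overall risk P(Y=1) = π·p₁ + (1−π)·p₀ = 0.178×0.028736 + 0.822×0.0107 = 0.013911.
Under exogeneity, PAF = [P(Y=1) − p₀] / P(Y=1).
PAF = (0.013911 − 0.0107) / 0.013911 ≈ 0.2308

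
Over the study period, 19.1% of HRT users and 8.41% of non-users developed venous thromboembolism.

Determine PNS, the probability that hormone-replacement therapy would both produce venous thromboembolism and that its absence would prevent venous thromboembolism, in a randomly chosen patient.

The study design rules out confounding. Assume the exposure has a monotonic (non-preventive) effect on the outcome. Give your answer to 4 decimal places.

PNS ≈ 0.1069

p₁ = 0.191, p₀ = 0.0841.
Under exogeneity and monotonicity, PNS = p₁ − p₀.
PNS = 0.191 − 0.0841 = 0.1069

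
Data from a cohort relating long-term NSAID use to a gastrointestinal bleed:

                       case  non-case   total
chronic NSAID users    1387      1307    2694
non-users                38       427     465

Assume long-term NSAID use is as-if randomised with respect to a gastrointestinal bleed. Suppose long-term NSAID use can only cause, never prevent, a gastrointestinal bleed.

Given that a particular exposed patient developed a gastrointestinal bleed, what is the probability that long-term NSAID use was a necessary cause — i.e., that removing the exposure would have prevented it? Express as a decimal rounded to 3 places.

PN ≈ 0.841

p₁ = P(outcome | exposed) = 1387/2694 = 0.51485
p₀ = P(outcome | unexposed) = 38/465 = 0.08172
Under exogeneity and monotonicity, PN = (p₁ − p₀) / p₁.
PN = (0.51485 − 0.08172) / 0.51485 = 0.43313 / 0.51485 ≈ 0.8413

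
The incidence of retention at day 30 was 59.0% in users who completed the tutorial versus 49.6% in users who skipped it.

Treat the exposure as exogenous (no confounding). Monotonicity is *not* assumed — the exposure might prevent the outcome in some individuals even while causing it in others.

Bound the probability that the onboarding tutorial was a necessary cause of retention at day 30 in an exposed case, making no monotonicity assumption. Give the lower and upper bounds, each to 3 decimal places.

p₁ = 0.59, p₀ = 0.496.
Under exogeneity alone the bounds on PN are max{0,(p₁−p₀)/p₁} ≤ PN ≤ min{1,(1−p₀)/p₁}.
  lower = (p₁ − p₀)/p₁ = 0.094 / 0.59 ≈ 0.1593
  upper = min{1, (1 − p₀)/p₁} = 0.504 / 0.59 ≈ 0.8542

0.159 ≤ PN ≤ 0.854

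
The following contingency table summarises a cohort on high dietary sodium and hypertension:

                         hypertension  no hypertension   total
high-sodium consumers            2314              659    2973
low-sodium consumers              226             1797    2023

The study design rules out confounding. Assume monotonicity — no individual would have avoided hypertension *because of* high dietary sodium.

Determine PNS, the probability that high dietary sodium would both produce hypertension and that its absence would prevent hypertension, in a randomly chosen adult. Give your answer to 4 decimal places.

p₁ = P(outcome | exposed) = 2314/2973 = 0.77834
p₀ = P(outcome | unexposed) = 226/2023 = 0.11172
Under exogeneity and monotonicity, PNS = p₁ − p₀.
PNS = 0.77834 − 0.11172 = 0.66662

PNS ≈ 0.6666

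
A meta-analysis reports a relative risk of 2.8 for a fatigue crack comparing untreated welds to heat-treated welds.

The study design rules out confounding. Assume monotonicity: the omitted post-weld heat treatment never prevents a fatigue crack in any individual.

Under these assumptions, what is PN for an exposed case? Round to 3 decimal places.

PN ≈ 0.643

Under exogeneity and monotonicity, PN = (RR − 1) / RR = 1 − 1/RR.
PN = (2.8 − 1) / 2.8 = 1.8 / 2.8 ≈ 0.6429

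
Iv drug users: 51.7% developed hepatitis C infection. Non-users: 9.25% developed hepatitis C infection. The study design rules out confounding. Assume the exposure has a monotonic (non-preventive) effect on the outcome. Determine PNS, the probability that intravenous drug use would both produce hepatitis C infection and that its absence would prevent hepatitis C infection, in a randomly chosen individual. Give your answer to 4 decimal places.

p₁ = 0.517, p₀ = 0.0925.
Under exogeneity and monotonicity, PNS = p₁ − p₀.
PNS = 0.517 − 0.0925 = 0.4245

PNS ≈ 0.4245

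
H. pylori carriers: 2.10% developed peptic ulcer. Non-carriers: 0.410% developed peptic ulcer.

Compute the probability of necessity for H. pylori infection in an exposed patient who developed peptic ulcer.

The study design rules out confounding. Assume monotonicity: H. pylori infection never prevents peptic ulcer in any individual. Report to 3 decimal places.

PN ≈ 0.805

p₁ = 0.021, p₀ = 0.0041.
Under exogeneity and monotonicity, PN = (p₁ − p₀) / p₁.
PN = (0.021 − 0.0041) / 0.021 = 0.0169 / 0.021 ≈ 0.8048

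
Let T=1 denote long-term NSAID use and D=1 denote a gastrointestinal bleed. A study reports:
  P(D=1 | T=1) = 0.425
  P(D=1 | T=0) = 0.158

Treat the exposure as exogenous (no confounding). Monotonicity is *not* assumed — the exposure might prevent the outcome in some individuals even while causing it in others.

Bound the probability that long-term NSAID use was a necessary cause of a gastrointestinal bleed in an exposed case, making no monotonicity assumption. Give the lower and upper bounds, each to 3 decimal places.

0.628 ≤ PN ≤ 1.000

Let p₁ = 0.425, p₀ = 0.158.
Under exogeneity alone the bounds on PN are max{0,(p₁−p₀)/p₁} ≤ PN ≤ min{1,(1−p₀)/p₁}.
  lower = (p₁ − p₀)/p₁ = 0.267 / 0.425 ≈ 0.6282
  upper = min{1, (1 − p₀)/p₁} = 0.842 / 0.425 ≈ 1.9812 → capped at 1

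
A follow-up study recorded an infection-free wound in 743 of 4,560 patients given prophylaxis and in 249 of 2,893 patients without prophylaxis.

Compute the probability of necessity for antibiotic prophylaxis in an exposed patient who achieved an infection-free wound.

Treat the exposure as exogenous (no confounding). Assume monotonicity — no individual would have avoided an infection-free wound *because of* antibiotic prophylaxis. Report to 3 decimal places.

PN ≈ 0.472

p₁ = P(outcome | exposed) = 743/4560 = 0.16294
p₀ = P(outcome | unexposed) = 249/2893 = 0.08607
Under exogeneity and monotonicity, PN = (p₁ − p₀) / p₁.
PN = (0.16294 − 0.08607) / 0.16294 = 0.076869 / 0.16294 ≈ 0.4718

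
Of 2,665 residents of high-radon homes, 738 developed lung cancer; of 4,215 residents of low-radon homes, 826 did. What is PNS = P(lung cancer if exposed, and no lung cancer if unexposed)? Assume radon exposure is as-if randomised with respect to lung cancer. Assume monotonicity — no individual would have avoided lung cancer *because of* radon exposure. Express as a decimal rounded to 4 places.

p₁ = P(outcome | exposed) = 738/2665 = 0.27692
p₀ = P(outcome | unexposed) = 826/4215 = 0.19597
Under exogeneity and monotonicity, PNS = p₁ − p₀.
PNS = 0.27692 − 0.19597 = 0.080956

PNS ≈ 0.0810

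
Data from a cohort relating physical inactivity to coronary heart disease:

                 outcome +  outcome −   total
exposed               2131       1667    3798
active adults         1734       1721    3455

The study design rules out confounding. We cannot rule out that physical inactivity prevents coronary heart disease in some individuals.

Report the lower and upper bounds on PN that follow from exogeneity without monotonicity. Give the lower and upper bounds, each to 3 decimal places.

0.106 ≤ PN ≤ 0.888

p₁ = P(outcome | exposed) = 2131/3798 = 0.56108
p₀ = P(outcome | unexposed) = 1734/3455 = 0.50188
Under exogeneity alone the bounds on PN are max{0,(p₁−p₀)/p₁} ≤ PN ≤ min{1,(1−p₀)/p₁}.
  lower = (p₁ − p₀)/p₁ = 0.059203 / 0.56108 ≈ 0.1055
  upper = min{1, (1 − p₀)/p₁} = 0.49812 / 0.56108 ≈ 0.8878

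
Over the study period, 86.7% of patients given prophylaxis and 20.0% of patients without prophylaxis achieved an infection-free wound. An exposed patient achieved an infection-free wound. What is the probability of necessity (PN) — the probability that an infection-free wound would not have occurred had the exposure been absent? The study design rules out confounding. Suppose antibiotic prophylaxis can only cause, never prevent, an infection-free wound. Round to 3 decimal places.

p₁ = 0.867, p₀ = 0.2.
Under exogeneity and monotonicity, PN = (p₁ − p₀) / p₁.
PN = (0.867 − 0.2) / 0.867 = 0.667 / 0.867 ≈ 0.7693

PN ≈ 0.769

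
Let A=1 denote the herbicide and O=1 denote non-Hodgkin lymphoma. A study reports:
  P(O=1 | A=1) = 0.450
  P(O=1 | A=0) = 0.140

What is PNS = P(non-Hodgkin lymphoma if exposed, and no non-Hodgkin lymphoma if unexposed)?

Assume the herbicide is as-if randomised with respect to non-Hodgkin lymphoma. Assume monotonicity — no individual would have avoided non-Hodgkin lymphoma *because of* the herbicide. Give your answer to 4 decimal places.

PNS ≈ 0.3100

Let p₁ = 0.45, p₀ = 0.14.
Under exogeneity and monotonicity, PNS = p₁ − p₀.
PNS = 0.45 − 0.14 = 0.31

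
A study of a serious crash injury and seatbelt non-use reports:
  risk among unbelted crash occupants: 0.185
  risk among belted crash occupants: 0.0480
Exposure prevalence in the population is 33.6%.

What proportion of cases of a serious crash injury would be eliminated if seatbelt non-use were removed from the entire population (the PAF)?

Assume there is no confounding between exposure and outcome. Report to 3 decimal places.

Let p₁ = 0.185, p₀ = 0.048.
Overall risk P(Y=1) = π·p₁ + (1−π)·p₀ = 0.336×0.185 + 0.664×0.048 = 0.094032.
Under exogeneity, PAF = [P(Y=1) − p₀] / P(Y=1).
PAF = (0.094032 − 0.048) / 0.094032 ≈ 0.4895

PAF ≈ 0.490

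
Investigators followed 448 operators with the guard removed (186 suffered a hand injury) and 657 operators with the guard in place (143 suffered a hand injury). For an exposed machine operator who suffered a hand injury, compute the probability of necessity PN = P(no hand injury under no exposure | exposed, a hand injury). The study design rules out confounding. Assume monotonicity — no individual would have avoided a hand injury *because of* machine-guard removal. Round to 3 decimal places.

PN ≈ 0.476

p₁ = P(outcome | exposed) = 186/448 = 0.41518
p₀ = P(outcome | unexposed) = 143/657 = 0.21766
Under exogeneity and monotonicity, PN = (p₁ − p₀) / p₁.
PN = (0.41518 − 0.21766) / 0.41518 = 0.19752 / 0.41518 ≈ 0.4758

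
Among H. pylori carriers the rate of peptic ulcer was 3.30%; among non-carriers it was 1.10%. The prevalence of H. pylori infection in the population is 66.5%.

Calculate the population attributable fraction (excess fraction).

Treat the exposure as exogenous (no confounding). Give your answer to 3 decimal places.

PAF ≈ 0.571

p₁ = 0.033, p₀ = 0.011.
Overall risk P(Y=1) = π·p₁ + (1−π)·p₀ = 0.665×0.033 + 0.335×0.011 = 0.02563.
Under exogeneity, PAF = [P(Y=1) − p₀] / P(Y=1).
PAF = (0.02563 − 0.011) / 0.02563 ≈ 0.5708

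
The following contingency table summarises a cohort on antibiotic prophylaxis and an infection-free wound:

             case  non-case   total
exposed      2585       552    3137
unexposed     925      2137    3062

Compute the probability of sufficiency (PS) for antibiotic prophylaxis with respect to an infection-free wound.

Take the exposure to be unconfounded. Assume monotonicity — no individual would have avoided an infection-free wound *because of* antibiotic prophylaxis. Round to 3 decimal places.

PS ≈ 0.748

p₁ = P(outcome | exposed) = 2585/3137 = 0.82404
p₀ = P(outcome | unexposed) = 925/3062 = 0.30209
Under exogeneity and monotonicity, PS = (p₁ − p₀) / (1 − p₀).
PS = (0.82404 − 0.30209) / (1 − 0.30209) = 0.52195 / 0.69791 ≈ 0.7479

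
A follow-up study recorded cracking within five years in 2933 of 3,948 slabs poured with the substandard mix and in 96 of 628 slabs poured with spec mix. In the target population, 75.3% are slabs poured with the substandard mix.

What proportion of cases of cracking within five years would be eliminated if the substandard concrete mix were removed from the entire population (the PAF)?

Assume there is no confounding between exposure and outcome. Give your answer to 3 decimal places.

PAF ≈ 0.744

p₁ = P(outcome | exposed) = 2933/3948 = 0.74291
p₀ = P(outcome | unexposed) = 96/628 = 0.15287
Overall risk P(Y=1) = π·p₁ + (1−π)·p₀ = 0.753×0.74291 + 0.247×0.15287 = 0.59717.
Under exogeneity, PAF = [P(Y=1) − p₀] / P(Y=1).
PAF = (0.59717 − 0.15287) / 0.59717 ≈ 0.7440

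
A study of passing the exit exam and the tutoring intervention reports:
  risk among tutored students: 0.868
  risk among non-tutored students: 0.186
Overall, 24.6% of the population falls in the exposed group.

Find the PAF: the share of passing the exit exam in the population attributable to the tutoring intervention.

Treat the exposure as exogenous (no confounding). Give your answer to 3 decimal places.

Let p₁ = 0.868, p₀ = 0.186.
Overall risk P(Y=1) = π·p₁ + (1−π)·p₀ = 0.246×0.868 + 0.754×0.186 = 0.35377.
Under exogeneity, PAF = [P(Y=1) − p₀] / P(Y=1).
PAF = (0.35377 − 0.186) / 0.35377 ≈ 0.4742

PAF ≈ 0.474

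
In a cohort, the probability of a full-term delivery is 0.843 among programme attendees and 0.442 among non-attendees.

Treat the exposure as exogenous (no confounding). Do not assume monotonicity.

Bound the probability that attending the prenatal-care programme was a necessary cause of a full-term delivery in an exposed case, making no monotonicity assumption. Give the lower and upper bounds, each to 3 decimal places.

0.476 ≤ PN ≤ 0.662

Let p₁ = 0.843, p₀ = 0.442.
Under exogeneity alone the bounds on PN are max{0,(p₁−p₀)/p₁} ≤ PN ≤ min{1,(1−p₀)/p₁}.
  lower = (p₁ − p₀)/p₁ = 0.401 / 0.843 ≈ 0.4757
  upper = min{1, (1 − p₀)/p₁} = 0.558 / 0.843 ≈ 0.6619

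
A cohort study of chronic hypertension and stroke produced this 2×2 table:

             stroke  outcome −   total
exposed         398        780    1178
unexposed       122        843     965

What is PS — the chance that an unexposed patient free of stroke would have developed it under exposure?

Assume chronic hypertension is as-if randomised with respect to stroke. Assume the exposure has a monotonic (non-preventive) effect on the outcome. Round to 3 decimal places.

PS ≈ 0.242

p₁ = P(outcome | exposed) = 398/1178 = 0.33786
p₀ = P(outcome | unexposed) = 122/965 = 0.12642
Under exogeneity and monotonicity, PS = (p₁ − p₀) / (1 − p₀).
PS = (0.33786 − 0.12642) / (1 − 0.12642) = 0.21144 / 0.87358 ≈ 0.2420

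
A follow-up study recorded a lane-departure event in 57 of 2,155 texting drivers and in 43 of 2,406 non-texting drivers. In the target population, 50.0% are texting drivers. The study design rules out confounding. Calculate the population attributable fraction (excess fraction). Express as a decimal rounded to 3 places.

p₁ = P(outcome | exposed) = 57/2155 = 0.02645
p₀ = P(outcome | unexposed) = 43/2406 = 0.017872
Overall risk P(Y=1) = π·p₁ + (1−π)·p₀ = 0.5×0.02645 + 0.5×0.017872 = 0.022161.
Under exogeneity, PAF = [P(Y=1) − p₀] / P(Y=1).
PAF = (0.022161 − 0.017872) / 0.022161 ≈ 0.1935

PAF ≈ 0.194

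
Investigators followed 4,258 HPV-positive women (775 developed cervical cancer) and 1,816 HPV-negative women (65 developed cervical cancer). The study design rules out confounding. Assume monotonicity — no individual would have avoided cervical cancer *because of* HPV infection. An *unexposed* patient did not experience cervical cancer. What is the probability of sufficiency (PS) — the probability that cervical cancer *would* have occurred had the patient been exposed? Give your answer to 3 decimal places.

p₁ = P(outcome | exposed) = 775/4258 = 0.18201
p₀ = P(outcome | unexposed) = 65/1816 = 0.035793
Under exogeneity and monotonicity, PS = (p₁ − p₀) / (1 − p₀).
PS = (0.18201 − 0.035793) / (1 − 0.035793) = 0.14622 / 0.96421 ≈ 0.1516

PS ≈ 0.152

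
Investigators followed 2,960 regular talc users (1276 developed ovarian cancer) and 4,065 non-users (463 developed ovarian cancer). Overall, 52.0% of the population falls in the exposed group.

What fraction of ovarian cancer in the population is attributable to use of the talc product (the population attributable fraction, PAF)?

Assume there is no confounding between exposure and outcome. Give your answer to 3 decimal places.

p₁ = P(outcome | exposed) = 1276/2960 = 0.43108
p₀ = P(outcome | unexposed) = 463/4065 = 0.1139
Overall risk P(Y=1) = π·p₁ + (1−π)·p₀ = 0.52×0.43108 + 0.48×0.1139 = 0.27883.
Under exogeneity, PAF = [P(Y=1) − p₀] / P(Y=1).
PAF = (0.27883 − 0.1139) / 0.27883 ≈ 0.5915

PAF ≈ 0.592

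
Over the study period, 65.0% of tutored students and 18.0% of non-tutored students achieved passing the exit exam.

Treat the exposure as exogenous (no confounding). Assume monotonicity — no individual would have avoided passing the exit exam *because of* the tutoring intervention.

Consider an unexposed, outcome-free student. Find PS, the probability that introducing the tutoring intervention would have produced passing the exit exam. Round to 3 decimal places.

p₁ = 0.65, p₀ = 0.18.
Under exogeneity and monotonicity, PS = (p₁ − p₀) / (1 − p₀).
PS = (0.65 − 0.18) / (1 − 0.18) = 0.47 / 0.82 ≈ 0.5732

PS ≈ 0.573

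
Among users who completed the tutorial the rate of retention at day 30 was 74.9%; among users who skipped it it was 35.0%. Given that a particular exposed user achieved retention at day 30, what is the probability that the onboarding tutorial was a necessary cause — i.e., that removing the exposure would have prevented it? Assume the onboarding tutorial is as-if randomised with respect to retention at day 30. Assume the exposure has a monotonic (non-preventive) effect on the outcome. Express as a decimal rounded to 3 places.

p₁ = 0.749, p₀ = 0.35.
Under exogeneity and monotonicity, PN = (p₁ − p₀) / p₁.
PN = (0.749 − 0.35) / 0.749 = 0.399 / 0.749 ≈ 0.5327

PN ≈ 0.533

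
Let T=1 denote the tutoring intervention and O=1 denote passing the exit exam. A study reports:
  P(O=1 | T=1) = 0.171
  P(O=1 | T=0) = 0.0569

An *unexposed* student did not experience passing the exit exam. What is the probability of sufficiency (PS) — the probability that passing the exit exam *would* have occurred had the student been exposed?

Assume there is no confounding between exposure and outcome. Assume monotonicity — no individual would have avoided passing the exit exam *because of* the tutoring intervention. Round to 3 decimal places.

Let p₁ = 0.171, p₀ = 0.0569.
Under exogeneity and monotonicity, PS = (p₁ − p₀) / (1 − p₀).
PS = (0.171 − 0.0569) / (1 − 0.0569) = 0.1141 / 0.9431 ≈ 0.1210

PS ≈ 0.121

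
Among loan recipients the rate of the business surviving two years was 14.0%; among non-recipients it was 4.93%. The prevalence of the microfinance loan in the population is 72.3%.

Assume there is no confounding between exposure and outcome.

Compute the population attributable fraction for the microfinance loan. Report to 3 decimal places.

p₁ = 0.14, p₀ = 0.0493.
Overall risk P(Y=1) = π·p₁ + (1−π)·p₀ = 0.723×0.14 + 0.277×0.0493 = 0.11488.
Under exogeneity, PAF = [P(Y=1) − p₀] / P(Y=1).
PAF = (0.11488 − 0.0493) / 0.11488 ≈ 0.5708

PAF ≈ 0.571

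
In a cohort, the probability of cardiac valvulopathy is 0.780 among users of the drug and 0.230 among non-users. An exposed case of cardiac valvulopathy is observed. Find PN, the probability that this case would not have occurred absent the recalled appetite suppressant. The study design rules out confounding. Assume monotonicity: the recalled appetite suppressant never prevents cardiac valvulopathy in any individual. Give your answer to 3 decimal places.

PN ≈ 0.705

Let p₁ = 0.78, p₀ = 0.23.
Under exogeneity and monotonicity, PN = (p₁ − p₀) / p₁.
PN = (0.78 − 0.23) / 0.78 = 0.55 / 0.78 ≈ 0.7051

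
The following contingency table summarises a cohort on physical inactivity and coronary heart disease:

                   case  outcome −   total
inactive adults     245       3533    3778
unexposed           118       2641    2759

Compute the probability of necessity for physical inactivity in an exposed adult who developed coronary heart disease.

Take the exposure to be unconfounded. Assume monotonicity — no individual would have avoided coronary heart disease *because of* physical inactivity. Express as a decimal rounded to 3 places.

PN ≈ 0.340

p₁ = P(outcome | exposed) = 245/3778 = 0.064849
p₀ = P(outcome | unexposed) = 118/2759 = 0.042769
Under exogeneity and monotonicity, PN = (p₁ − p₀) / p₁.
PN = (0.064849 − 0.042769) / 0.064849 = 0.02208 / 0.064849 ≈ 0.3405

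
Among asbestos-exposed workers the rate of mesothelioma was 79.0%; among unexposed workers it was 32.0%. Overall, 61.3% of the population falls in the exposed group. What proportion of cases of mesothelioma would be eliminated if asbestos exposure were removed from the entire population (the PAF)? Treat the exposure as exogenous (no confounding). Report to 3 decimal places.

PAF ≈ 0.474

p₁ = 0.79, p₀ = 0.32.
Overall risk P(Y=1) = π·p₁ + (1−π)·p₀ = 0.613×0.79 + 0.387×0.32 = 0.60811.
Under exogeneity, PAF = [P(Y=1) − p₀] / P(Y=1).
PAF = (0.60811 − 0.32) / 0.60811 ≈ 0.4738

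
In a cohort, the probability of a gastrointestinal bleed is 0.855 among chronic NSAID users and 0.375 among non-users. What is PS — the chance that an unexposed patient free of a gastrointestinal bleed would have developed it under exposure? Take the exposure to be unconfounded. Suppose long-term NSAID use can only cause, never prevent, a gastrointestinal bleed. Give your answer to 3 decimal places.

PS ≈ 0.768

Let p₁ = 0.855, p₀ = 0.375.
Under exogeneity and monotonicity, PS = (p₁ − p₀) / (1 − p₀).
PS = (0.855 − 0.375) / (1 − 0.375) = 0.48 / 0.625 ≈ 0.7680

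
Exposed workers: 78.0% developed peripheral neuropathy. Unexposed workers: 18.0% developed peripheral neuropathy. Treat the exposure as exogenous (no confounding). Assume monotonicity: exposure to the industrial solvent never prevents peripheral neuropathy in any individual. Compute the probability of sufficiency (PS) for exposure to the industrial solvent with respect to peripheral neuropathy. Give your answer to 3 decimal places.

PS ≈ 0.732

p₁ = 0.78, p₀ = 0.18.
Under exogeneity and monotonicity, PS = (p₁ − p₀) / (1 − p₀).
PS = (0.78 − 0.18) / (1 − 0.18) = 0.6 / 0.82 ≈ 0.7317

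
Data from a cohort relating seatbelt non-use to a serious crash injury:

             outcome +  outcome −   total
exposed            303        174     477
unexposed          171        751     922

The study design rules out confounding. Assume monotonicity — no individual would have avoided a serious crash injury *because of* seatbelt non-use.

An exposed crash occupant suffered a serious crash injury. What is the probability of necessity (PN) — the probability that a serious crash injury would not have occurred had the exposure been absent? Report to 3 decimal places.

PN ≈ 0.708

p₁ = P(outcome | exposed) = 303/477 = 0.63522
p₀ = P(outcome | unexposed) = 171/922 = 0.18547
Under exogeneity and monotonicity, PN = (p₁ − p₀)/p₁.
PN = (0.63522 − 0.18547) / 0.63522 ≈ 0.7080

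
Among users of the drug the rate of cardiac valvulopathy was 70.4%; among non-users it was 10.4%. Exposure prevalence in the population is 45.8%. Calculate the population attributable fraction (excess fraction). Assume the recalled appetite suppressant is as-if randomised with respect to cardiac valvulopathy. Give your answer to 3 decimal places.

p₁ = 0.704, p₀ = 0.104.
Overall risk P(Y=1) = π·p₁ + (1−π)·p₀ = 0.458×0.704 + 0.542×0.104 = 0.3788.
Under exogeneity, PAF = [P(Y=1) − p₀] / P(Y=1).
PAF = (0.3788 − 0.104) / 0.3788 ≈ 0.7254

PAF ≈ 0.725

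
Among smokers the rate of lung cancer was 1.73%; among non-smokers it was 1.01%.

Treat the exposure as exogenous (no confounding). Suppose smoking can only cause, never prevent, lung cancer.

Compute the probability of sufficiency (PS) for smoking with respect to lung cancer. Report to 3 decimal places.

PS ≈ 0.007

p₁ = 0.0173, p₀ = 0.0101.
Under exogeneity and monotonicity, PS = (p₁ − p₀) / (1 − p₀).
PS = (0.0173 − 0.0101) / (1 − 0.0101) = 0.0072 / 0.9899 ≈ 0.0073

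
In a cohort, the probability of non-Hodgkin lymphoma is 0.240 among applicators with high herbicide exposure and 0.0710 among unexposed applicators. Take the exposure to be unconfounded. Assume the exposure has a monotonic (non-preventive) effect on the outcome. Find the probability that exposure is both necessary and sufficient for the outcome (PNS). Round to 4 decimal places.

Let p₁ = 0.24, p₀ = 0.071.
Under exogeneity and monotonicity, PNS = p₁ − p₀.
PNS = 0.24 − 0.071 = 0.169

PNS ≈ 0.1690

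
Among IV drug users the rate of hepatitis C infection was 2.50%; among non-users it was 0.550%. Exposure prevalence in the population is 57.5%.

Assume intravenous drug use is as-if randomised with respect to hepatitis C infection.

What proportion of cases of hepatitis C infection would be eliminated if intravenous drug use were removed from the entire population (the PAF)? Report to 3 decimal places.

PAF ≈ 0.671

p₁ = 0.025, p₀ = 0.0055.
Overall risk P(Y=1) = π·p₁ + (1−π)·p₀ = 0.575×0.025 + 0.425×0.0055 = 0.016712.
Under exogeneity, PAF = [P(Y=1) − p₀] / P(Y=1).
PAF = (0.016712 − 0.0055) / 0.016712 ≈ 0.6709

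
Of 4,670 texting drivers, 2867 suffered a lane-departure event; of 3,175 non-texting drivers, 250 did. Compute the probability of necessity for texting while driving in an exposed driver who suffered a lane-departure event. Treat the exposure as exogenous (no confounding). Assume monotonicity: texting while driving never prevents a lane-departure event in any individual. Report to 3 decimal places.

PN ≈ 0.872

p₁ = P(outcome | exposed) = 2867/4670 = 0.61392
p₀ = P(outcome | unexposed) = 250/3175 = 0.07874
Under exogeneity and monotonicity, PN = (p₁ − p₀) / p₁.
PN = (0.61392 − 0.07874) / 0.61392 = 0.53518 / 0.61392 ≈ 0.8717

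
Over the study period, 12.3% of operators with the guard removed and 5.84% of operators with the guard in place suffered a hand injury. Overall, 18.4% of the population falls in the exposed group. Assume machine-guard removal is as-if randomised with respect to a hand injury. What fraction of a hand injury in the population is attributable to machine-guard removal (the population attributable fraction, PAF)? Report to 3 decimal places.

PAF ≈ 0.169

p₁ = 0.123, p₀ = 0.0584.
Overall risk P(Y=1) = π·p₁ + (1−π)·p₀ = 0.184×0.123 + 0.816×0.0584 = 0.070286.
Under exogeneity, PAF = [P(Y=1) − p₀] / P(Y=1).
PAF = (0.070286 − 0.0584) / 0.070286 ≈ 0.1691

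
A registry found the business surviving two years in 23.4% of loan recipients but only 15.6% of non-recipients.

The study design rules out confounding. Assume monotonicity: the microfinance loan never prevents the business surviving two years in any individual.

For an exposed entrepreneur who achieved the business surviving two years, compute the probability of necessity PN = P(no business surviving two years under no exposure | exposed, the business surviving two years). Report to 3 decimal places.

p₁ = 0.234, p₀ = 0.156.
Under exogeneity and monotonicity, PN = (p₁ − p₀) / p₁.
PN = (0.234 − 0.156) / 0.234 = 0.078 / 0.234 ≈ 0.3333

PN ≈ 0.333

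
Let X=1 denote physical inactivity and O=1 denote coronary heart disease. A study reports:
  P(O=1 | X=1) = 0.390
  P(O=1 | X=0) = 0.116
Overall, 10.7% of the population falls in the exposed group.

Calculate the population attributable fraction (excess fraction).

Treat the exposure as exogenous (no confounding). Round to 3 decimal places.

Let p₁ = 0.39, p₀ = 0.116.
Overall risk P(Y=1) = π·p₁ + (1−π)·p₀ = 0.107×0.39 + 0.893×0.116 = 0.14532.
Under exogeneity, PAF = [P(Y=1) − p₀] / P(Y=1).
PAF = (0.14532 − 0.116) / 0.14532 ≈ 0.2018

PAF ≈ 0.202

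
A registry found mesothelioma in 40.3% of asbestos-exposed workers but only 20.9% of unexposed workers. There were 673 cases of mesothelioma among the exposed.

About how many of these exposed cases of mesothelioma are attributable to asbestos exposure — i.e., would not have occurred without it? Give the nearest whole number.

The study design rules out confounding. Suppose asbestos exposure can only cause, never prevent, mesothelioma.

p₁ = 0.403, p₀ = 0.209.
PN = (p₁ − p₀)/p₁ = (0.403 − 0.209) / 0.403 ≈ 0.48139.
Attributable cases ≈ PN × (exposed cases) = 0.48139 × 673 ≈ 323.98.

about 324 cases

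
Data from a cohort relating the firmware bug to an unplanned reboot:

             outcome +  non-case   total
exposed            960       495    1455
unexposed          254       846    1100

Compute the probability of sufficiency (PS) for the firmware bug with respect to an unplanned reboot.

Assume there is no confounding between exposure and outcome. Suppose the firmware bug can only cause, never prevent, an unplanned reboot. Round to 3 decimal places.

PS ≈ 0.558

p₁ = P(outcome | exposed) = 960/1455 = 0.65979
p₀ = P(outcome | unexposed) = 254/1100 = 0.23091
Under exogeneity and monotonicity, PS = (p₁ − p₀)/(1 − p₀).
PS = (0.65979 − 0.23091) / 0.76909 ≈ 0.5577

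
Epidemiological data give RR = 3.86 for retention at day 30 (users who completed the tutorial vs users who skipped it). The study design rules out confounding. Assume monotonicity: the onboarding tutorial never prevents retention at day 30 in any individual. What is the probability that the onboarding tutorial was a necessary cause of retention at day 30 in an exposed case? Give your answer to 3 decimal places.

Under exogeneity and monotonicity, PN = (RR − 1) / RR = 1 − 1/RR.
PN = (3.86 − 1) / 3.86 = 2.86 / 3.86 ≈ 0.7409

PN ≈ 0.741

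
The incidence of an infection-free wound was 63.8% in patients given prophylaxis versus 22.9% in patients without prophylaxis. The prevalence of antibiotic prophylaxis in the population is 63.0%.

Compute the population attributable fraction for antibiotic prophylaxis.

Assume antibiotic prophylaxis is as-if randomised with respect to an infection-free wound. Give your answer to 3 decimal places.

PAF ≈ 0.529

p₁ = 0.638, p₀ = 0.229.
Overall risk P(Y=1) = π·p₁ + (1−π)·p₀ = 0.63×0.638 + 0.37×0.229 = 0.48667.
Under exogeneity, PAF = [P(Y=1) − p₀] / P(Y=1).
PAF = (0.48667 − 0.229) / 0.48667 ≈ 0.5295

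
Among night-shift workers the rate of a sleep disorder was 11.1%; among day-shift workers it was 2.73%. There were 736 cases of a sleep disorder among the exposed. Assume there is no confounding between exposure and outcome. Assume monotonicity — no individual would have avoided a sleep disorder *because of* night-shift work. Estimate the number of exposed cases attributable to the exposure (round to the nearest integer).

about 555 cases

p₁ = 0.111, p₀ = 0.0273.
PN = (p₁ − p₀)/p₁ = (0.111 − 0.0273) / 0.111 ≈ 0.75405.
Attributable cases ≈ PN × (exposed cases) = 0.75405 × 736 ≈ 554.98.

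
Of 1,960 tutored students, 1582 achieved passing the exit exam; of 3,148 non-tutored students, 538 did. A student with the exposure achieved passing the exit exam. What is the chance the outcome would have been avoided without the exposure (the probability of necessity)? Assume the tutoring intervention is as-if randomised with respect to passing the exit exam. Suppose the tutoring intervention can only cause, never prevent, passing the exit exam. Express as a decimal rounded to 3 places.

p₁ = P(outcome | exposed) = 1582/1960 = 0.80714
p₀ = P(outcome | unexposed) = 538/3148 = 0.1709
Under exogeneity and monotonicity, PN = (p₁ − p₀) / p₁.
PN = (0.80714 − 0.1709) / 0.80714 = 0.63624 / 0.80714 ≈ 0.7883

PN ≈ 0.788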